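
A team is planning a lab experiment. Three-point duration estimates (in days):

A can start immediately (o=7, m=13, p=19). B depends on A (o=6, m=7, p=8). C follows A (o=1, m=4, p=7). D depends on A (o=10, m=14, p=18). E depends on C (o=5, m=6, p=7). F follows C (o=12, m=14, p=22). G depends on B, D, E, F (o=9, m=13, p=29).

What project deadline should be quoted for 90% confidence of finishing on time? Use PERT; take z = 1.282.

52.6 days

te_A = (7 + 4·13 + 19)/6 = 78/6 = 13; σ²_A = ((19−7)/6)² = 4.000
te_B = (6 + 4·7 + 8)/6 = 42/6 = 7; σ²_B = ((8−6)/6)² = 0.111
te_C = (1 + 4·4 + 7)/6 = 24/6 = 4; σ²_C = ((7−1)/6)² = 1.000
te_D = (10 + 4·14 + 18)/6 = 84/6 = 14; σ²_D = ((18−10)/6)² = 1.778
te_E = (5 + 4·6 + 7)/6 = 36/6 = 6; σ²_E = ((7−5)/6)² = 0.111
te_F = (12 + 4·14 + 22)/6 = 90/6 = 15; σ²_F = ((22−12)/6)² = 2.778
te_G = (9 + 4·13 + 29)/6 = 90/6 = 15; σ²_G = ((29−9)/6)² = 11.111

Forward pass:
ES_A = 0; EF_A = 13
ES_B = 13; EF_B = 13+7 = 20
ES_C = 13; EF_C = 13+4 = 17
ES_D = 13; EF_D = 13+14 = 27
ES_E = 17; EF_E = 17+6 = 23
ES_F = 17; EF_F = 17+15 = 32
ES_G = max(EF_B=20, EF_D=27, EF_E=23, EF_F=32) = 32; EF_G = 32+15 = 47
Expected project duration μ = 47 days. Critical path: A → C → F → G.

Variance along critical path = 4.000 + 1.000 + 2.778 + 11.111 = 18.889; σ = 4.346 days.
D = μ + z·σ = 47 + 1.282·4.346 = 52.6 days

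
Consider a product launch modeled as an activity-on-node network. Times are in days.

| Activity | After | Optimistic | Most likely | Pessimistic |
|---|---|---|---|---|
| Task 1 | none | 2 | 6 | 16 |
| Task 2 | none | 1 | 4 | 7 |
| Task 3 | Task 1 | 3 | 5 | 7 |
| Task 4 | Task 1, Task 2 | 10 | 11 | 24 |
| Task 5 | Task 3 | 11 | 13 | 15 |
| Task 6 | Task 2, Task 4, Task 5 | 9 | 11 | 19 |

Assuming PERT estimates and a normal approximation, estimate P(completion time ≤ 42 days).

te_Task 1 = (2 + 4·6 + 16)/6 = 42/6 = 7; σ²_Task 1 = ((16−2)/6)² = 5.444
te_Task 2 = (1 + 4·4 + 7)/6 = 24/6 = 4; σ²_Task 2 = ((7−1)/6)² = 1.000
te_Task 3 = (3 + 4·5 + 7)/6 = 30/6 = 5; σ²_Task 3 = ((7−3)/6)² = 0.444
te_Task 4 = (10 + 4·11 + 24)/6 = 78/6 = 13; σ²_Task 4 = ((24−10)/6)² = 5.444
te_Task 5 = (11 + 4·13 + 15)/6 = 78/6 = 13; σ²_Task 5 = ((15−11)/6)² = 0.444
te_Task 6 = (9 + 4·11 + 19)/6 = 72/6 = 12; σ²_Task 6 = ((19−9)/6)² = 2.778

Forward pass:
ES_Task 1 = 0; EF_Task 1 = 7
ES_Task 2 = 0; EF_Task 2 = 4
ES_Task 3 = 7; EF_Task 3 = 7+5 = 12
ES_Task 4 = max(EF_Task 1=7, EF_Task 2=4) = 7; EF_Task 4 = 7+13 = 20
ES_Task 5 = 12; EF_Task 5 = 12+13 = 25
ES_Task 6 = max(EF_Task 2=4, EF_Task 4=20, EF_Task 5=25) = 25; EF_Task 6 = 25+12 = 37
Expected project duration μ = 37 days. Critical path: Task 1 → Task 3 → Task 5 → Task 6.

Variance along critical path = 5.444 + 0.444 + 0.444 + 2.778 = 9.111; σ = √9.111 = 3.018 days.
Z = (42 − 37) / 3.018 = 1.656
P(T ≤ 42) = Φ(1.656) ≈ 0.951

0.951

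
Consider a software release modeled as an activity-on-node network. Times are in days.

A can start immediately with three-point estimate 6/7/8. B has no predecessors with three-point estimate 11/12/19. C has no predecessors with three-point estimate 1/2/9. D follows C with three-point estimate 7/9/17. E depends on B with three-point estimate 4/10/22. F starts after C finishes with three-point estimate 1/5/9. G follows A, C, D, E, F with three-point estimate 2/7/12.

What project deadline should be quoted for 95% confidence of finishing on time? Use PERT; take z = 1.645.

te_A = (6 + 4·7 + 8)/6 = 42/6 = 7; σ²_A = ((8−6)/6)² = 0.111
te_B = (11 + 4·12 + 19)/6 = 78/6 = 13; σ²_B = ((19−11)/6)² = 1.778
te_C = (1 + 4·2 + 9)/6 = 18/6 = 3; σ²_C = ((9−1)/6)² = 1.778
te_D = (7 + 4·9 + 17)/6 = 60/6 = 10; σ²_D = ((17−7)/6)² = 2.778
te_E = (4 + 4·10 + 22)/6 = 66/6 = 11; σ²_E = ((22−4)/6)² = 9.000
te_F = (1 + 4·5 + 9)/6 = 30/6 = 5; σ²_F = ((9−1)/6)² = 1.778
te_G = (2 + 4·7 + 12)/6 = 42/6 = 7; σ²_G = ((12−2)/6)² = 2.778

Forward pass:
ES_A = 0; EF_A = 7
ES_B = 0; EF_B = 13
ES_C = 0; EF_C = 3
ES_D = 3; EF_D = 3+10 = 13
ES_E = 13; EF_E = 13+11 = 24
ES_F = 3; EF_F = 3+5 = 8
ES_G = max(EF_A=7, EF_C=3, EF_D=13, EF_E=24, EF_F=8) = 24; EF_G = 24+7 = 31
Expected project duration μ = 31 days. Critical path: B → E → G.

Variance along critical path = 1.778 + 9.000 + 2.778 = 13.556; σ = 3.682 days.
D = μ + z·σ = 31 + 1.645·3.682 = 37.1 days

37.1 days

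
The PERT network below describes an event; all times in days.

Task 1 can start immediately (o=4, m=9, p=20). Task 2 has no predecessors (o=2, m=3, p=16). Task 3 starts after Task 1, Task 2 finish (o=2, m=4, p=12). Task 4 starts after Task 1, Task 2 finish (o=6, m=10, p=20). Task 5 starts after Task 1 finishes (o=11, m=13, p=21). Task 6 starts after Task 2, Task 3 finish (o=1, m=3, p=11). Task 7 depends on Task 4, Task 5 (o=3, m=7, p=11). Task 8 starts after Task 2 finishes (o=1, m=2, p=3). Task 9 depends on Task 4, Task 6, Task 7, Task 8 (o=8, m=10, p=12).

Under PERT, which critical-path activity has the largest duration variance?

te_Task 1 = (4 + 4·9 + 20)/6 = 60/6 = 10; σ²_Task 1 = ((20−4)/6)² = 7.111
te_Task 2 = (2 + 4·3 + 16)/6 = 30/6 = 5; σ²_Task 2 = ((16−2)/6)² = 5.444
te_Task 3 = (2 + 4·4 + 12)/6 = 30/6 = 5; σ²_Task 3 = ((12−2)/6)² = 2.778
te_Task 4 = (6 + 4·10 + 20)/6 = 66/6 = 11; σ²_Task 4 = ((20−6)/6)² = 5.444
te_Task 5 = (11 + 4·13 + 21)/6 = 84/6 = 14; σ²_Task 5 = ((21−11)/6)² = 2.778
te_Task 6 = (1 + 4·3 + 11)/6 = 24/6 = 4; σ²_Task 6 = ((11−1)/6)² = 2.778
te_Task 7 = (3 + 4·7 + 11)/6 = 42/6 = 7; σ²_Task 7 = ((11−3)/6)² = 1.778
te_Task 8 = (1 + 4·2 + 3)/6 = 12/6 = 2; σ²_Task 8 = ((3−1)/6)² = 0.111
te_Task 9 = (8 + 4·10 + 12)/6 = 60/6 = 10; σ²_Task 9 = ((12−8)/6)² = 0.444

Forward pass:
ES_Task 1 = 0; EF_Task 1 = 10
ES_Task 2 = 0; EF_Task 2 = 5
ES_Task 3 = max(EF_Task 1=10, EF_Task 2=5) = 10; EF_Task 3 = 10+5 = 15
ES_Task 4 = max(EF_Task 1=10, EF_Task 2=5) = 10; EF_Task 4 = 10+11 = 21
ES_Task 5 = 10; EF_Task 5 = 10+14 = 24
ES_Task 6 = max(EF_Task 2=5, EF_Task 3=15) = 15; EF_Task 6 = 15+4 = 19
ES_Task 7 = max(EF_Task 4=21, EF_Task 5=24) = 24; EF_Task 7 = 24+7 = 31
ES_Task 8 = 5; EF_Task 8 = 5+2 = 7
ES_Task 9 = max(EF_Task 4=21, EF_Task 6=19, EF_Task 7=31, EF_Task 8=7) = 31; EF_Task 9 = 31+10 = 41
Expected project duration μ = 41 days. Critical path: Task 1 → Task 5 → Task 7 → Task 9.

Variances on critical path: σ²_Task 1=7.111, σ²_Task 5=2.778, σ²_Task 7=1.778, σ²_Task 9=0.444.
Largest is σ²_Task 1 = 7.111.

Task 1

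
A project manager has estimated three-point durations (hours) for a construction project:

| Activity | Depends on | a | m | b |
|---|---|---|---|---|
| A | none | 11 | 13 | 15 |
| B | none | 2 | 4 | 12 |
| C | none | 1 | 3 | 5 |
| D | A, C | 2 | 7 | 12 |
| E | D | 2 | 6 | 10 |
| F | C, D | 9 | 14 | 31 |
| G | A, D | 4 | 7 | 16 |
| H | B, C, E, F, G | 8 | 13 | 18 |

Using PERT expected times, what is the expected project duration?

49 hours

te_A = (11 + 4·13 + 15)/6 = 78/6 = 13
te_B = (2 + 4·4 + 12)/6 = 30/6 = 5
te_C = (1 + 4·3 + 5)/6 = 18/6 = 3
te_D = (2 + 4·7 + 12)/6 = 42/6 = 7
te_E = (2 + 4·6 + 10)/6 = 36/6 = 6
te_F = (9 + 4·14 + 31)/6 = 96/6 = 16
te_G = (4 + 4·7 + 16)/6 = 48/6 = 8
te_H = (8 + 4·13 + 18)/6 = 78/6 = 13

Forward pass:
ES_A = 0; EF_A = 13
ES_B = 0; EF_B = 5
ES_C = 0; EF_C = 3
ES_D = max(EF_A=13, EF_C=3) = 13; EF_D = 13+7 = 20
ES_E = 20; EF_E = 20+6 = 26
ES_F = max(EF_C=3, EF_D=20) = 20; EF_F = 20+16 = 36
ES_G = max(EF_A=13, EF_D=20) = 20; EF_G = 20+8 = 28
ES_H = max(EF_B=5, EF_C=3, EF_E=26, EF_F=36, EF_G=28) = 36; EF_H = 36+13 = 49
Expected project duration μ = 49 hours. Critical path: A → D → F → H.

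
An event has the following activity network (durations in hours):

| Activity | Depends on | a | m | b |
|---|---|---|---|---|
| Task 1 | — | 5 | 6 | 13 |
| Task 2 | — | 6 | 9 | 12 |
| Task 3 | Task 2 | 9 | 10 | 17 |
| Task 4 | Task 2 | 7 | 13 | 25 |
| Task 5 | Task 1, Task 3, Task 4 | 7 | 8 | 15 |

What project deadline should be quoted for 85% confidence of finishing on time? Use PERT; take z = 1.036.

35.6 hours

te_Task 1 = (5 + 4·6 + 13)/6 = 42/6 = 7; σ²_Task 1 = ((13−5)/6)² = 1.778
te_Task 2 = (6 + 4·9 + 12)/6 = 54/6 = 9; σ²_Task 2 = ((12−6)/6)² = 1.000
te_Task 3 = (9 + 4·10 + 17)/6 = 66/6 = 11; σ²_Task 3 = ((17−9)/6)² = 1.778
te_Task 4 = (7 + 4·13 + 25)/6 = 84/6 = 14; σ²_Task 4 = ((25−7)/6)² = 9.000
te_Task 5 = (7 + 4·8 + 15)/6 = 54/6 = 9; σ²_Task 5 = ((15−7)/6)² = 1.778

Forward pass:
ES_Task 1 = 0; EF_Task 1 = 7
ES_Task 2 = 0; EF_Task 2 = 9
ES_Task 3 = 9; EF_Task 3 = 9+11 = 20
ES_Task 4 = 9; EF_Task 4 = 9+14 = 23
ES_Task 5 = max(EF_Task 1=7, EF_Task 3=20, EF_Task 4=23) = 23; EF_Task 5 = 23+9 = 32
Expected project duration μ = 32 hours. Critical path: Task 2 → Task 4 → Task 5.

Variance along critical path = 1.000 + 9.000 + 1.778 = 11.778; σ = 3.432 hours.
D = μ + z·σ = 32 + 1.036·3.432 = 35.6 hours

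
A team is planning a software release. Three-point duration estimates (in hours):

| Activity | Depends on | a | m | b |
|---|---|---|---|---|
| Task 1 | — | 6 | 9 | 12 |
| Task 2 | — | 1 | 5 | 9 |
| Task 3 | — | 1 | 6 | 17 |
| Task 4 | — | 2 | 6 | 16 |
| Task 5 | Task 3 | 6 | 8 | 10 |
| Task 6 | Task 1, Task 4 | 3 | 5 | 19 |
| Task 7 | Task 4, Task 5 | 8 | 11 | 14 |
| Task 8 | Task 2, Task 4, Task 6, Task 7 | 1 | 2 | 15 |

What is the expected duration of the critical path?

30 hours

te_Task 1 = (6 + 4·9 + 12)/6 = 54/6 = 9
te_Task 2 = (1 + 4·5 + 9)/6 = 30/6 = 5
te_Task 3 = (1 + 4·6 + 17)/6 = 42/6 = 7
te_Task 4 = (2 + 4·6 + 16)/6 = 42/6 = 7
te_Task 5 = (6 + 4·8 + 10)/6 = 48/6 = 8
te_Task 6 = (3 + 4·5 + 19)/6 = 42/6 = 7
te_Task 7 = (8 + 4·11 + 14)/6 = 66/6 = 11
te_Task 8 = (1 + 4·2 + 15)/6 = 24/6 = 4

Forward pass:
ES_Task 1 = 0; EF_Task 1 = 9
ES_Task 2 = 0; EF_Task 2 = 5
ES_Task 3 = 0; EF_Task 3 = 7
ES_Task 4 = 0; EF_Task 4 = 7
ES_Task 5 = 7; EF_Task 5 = 7+8 = 15
ES_Task 6 = max(EF_Task 1=9, EF_Task 4=7) = 9; EF_Task 6 = 9+7 = 16
ES_Task 7 = max(EF_Task 4=7, EF_Task 5=15) = 15; EF_Task 7 = 15+11 = 26
ES_Task 8 = max(EF_Task 2=5, EF_Task 4=7, EF_Task 6=16, EF_Task 7=26) = 26; EF_Task 8 = 26+4 = 30
Expected project duration μ = 30 hours. Critical path: Task 3 → Task 5 → Task 7 → Task 8.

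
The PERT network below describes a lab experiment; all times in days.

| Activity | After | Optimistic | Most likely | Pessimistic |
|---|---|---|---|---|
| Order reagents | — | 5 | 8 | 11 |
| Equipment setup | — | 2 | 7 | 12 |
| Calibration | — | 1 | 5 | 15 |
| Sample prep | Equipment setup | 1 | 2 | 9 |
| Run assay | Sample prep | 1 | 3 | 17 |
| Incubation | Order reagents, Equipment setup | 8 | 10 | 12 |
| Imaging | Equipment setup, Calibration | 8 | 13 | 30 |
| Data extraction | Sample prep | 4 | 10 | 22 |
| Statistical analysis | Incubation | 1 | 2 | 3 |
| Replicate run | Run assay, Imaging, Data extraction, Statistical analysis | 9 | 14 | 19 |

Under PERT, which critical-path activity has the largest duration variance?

Imaging

te_Order reagents = (5 + 4·8 + 11)/6 = 48/6 = 8; σ²_Order reagents = ((11−5)/6)² = 1.000
te_Equipment setup = (2 + 4·7 + 12)/6 = 42/6 = 7; σ²_Equipment setup = ((12−2)/6)² = 2.778
te_Calibration = (1 + 4·5 + 15)/6 = 36/6 = 6; σ²_Calibration = ((15−1)/6)² = 5.444
te_Sample prep = (1 + 4·2 + 9)/6 = 18/6 = 3; σ²_Sample prep = ((9−1)/6)² = 1.778
te_Run assay = (1 + 4·3 + 17)/6 = 30/6 = 5; σ²_Run assay = ((17−1)/6)² = 7.111
te_Incubation = (8 + 4·10 + 12)/6 = 60/6 = 10; σ²_Incubation = ((12−8)/6)² = 0.444
te_Imaging = (8 + 4·13 + 30)/6 = 90/6 = 15; σ²_Imaging = ((30−8)/6)² = 13.444
te_Data extraction = (4 + 4·10 + 22)/6 = 66/6 = 11; σ²_Data extraction = ((22−4)/6)² = 9.000
te_Statistical analysis = (1 + 4·2 + 3)/6 = 12/6 = 2; σ²_Statistical analysis = ((3−1)/6)² = 0.111
te_Replicate run = (9 + 4·14 + 19)/6 = 84/6 = 14; σ²_Replicate run = ((19−9)/6)² = 2.778

Forward pass:
ES_Order reagents = 0; EF_Order reagents = 8
ES_Equipment setup = 0; EF_Equipment setup = 7
ES_Calibration = 0; EF_Calibration = 6
ES_Sample prep = 7; EF_Sample prep = 7+3 = 10
ES_Run assay = 10; EF_Run assay = 10+5 = 15
ES_Incubation = max(EF_Order reagents=8, EF_Equipment setup=7) = 8; EF_Incubation = 8+10 = 18
ES_Imaging = max(EF_Equipment setup=7, EF_Calibration=6) = 7; EF_Imaging = 7+15 = 22
ES_Data extraction = 10; EF_Data extraction = 10+11 = 21
ES_Statistical analysis = 18; EF_Statistical analysis = 18+2 = 20
ES_Replicate run = max(EF_Run assay=15, EF_Imaging=22, EF_Data extraction=21, EF_Statistical analysis=20) = 22; EF_Replicate run = 22+14 = 36
Expected project duration μ = 36 days. Critical path: Equipment setup → Imaging → Replicate run.

Variances on critical path: σ²_Equipment setup=2.778, σ²_Imaging=13.444, σ²_Replicate run=2.778.
Largest is σ²_Imaging = 13.444.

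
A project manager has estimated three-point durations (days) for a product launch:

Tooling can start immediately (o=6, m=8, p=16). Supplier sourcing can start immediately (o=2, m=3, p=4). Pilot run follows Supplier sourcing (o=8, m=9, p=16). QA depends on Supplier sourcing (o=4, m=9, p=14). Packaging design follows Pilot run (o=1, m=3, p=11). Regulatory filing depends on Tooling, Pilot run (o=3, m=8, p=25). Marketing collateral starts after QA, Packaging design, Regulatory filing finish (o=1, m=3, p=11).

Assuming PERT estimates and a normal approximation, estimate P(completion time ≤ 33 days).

te_Tooling = (6 + 4·8 + 16)/6 = 54/6 = 9; σ²_Tooling = ((16−6)/6)² = 2.778
te_Supplier sourcing = (2 + 4·3 + 4)/6 = 18/6 = 3; σ²_Supplier sourcing = ((4−2)/6)² = 0.111
te_Pilot run = (8 + 4·9 + 16)/6 = 60/6 = 10; σ²_Pilot run = ((16−8)/6)² = 1.778
te_QA = (4 + 4·9 + 14)/6 = 54/6 = 9; σ²_QA = ((14−4)/6)² = 2.778
te_Packaging design = (1 + 4·3 + 11)/6 = 24/6 = 4; σ²_Packaging design = ((11−1)/6)² = 2.778
te_Regulatory filing = (3 + 4·8 + 25)/6 = 60/6 = 10; σ²_Regulatory filing = ((25−3)/6)² = 13.444
te_Marketing collateral = (1 + 4·3 + 11)/6 = 24/6 = 4; σ²_Marketing collateral = ((11−1)/6)² = 2.778

Forward pass:
ES_Tooling = 0; EF_Tooling = 9
ES_Supplier sourcing = 0; EF_Supplier sourcing = 3
ES_Pilot run = 3; EF_Pilot run = 3+10 = 13
ES_QA = 3; EF_QA = 3+9 = 12
ES_Packaging design = 13; EF_Packaging design = 13+4 = 17
ES_Regulatory filing = max(EF_Tooling=9, EF_Pilot run=13) = 13; EF_Regulatory filing = 13+10 = 23
ES_Marketing collateral = max(EF_QA=12, EF_Packaging design=17, EF_Regulatory filing=23) = 23; EF_Marketing collateral = 23+4 = 27
Expected project duration μ = 27 days. Critical path: Supplier sourcing → Pilot run → Regulatory filing → Marketing collateral.

Variance along critical path = 0.111 + 1.778 + 13.444 + 2.778 = 18.111; σ = √18.111 = 4.256 days.
Z = (33 − 27) / 4.256 = 1.410
P(T ≤ 33) = Φ(1.410) ≈ 0.921

0.921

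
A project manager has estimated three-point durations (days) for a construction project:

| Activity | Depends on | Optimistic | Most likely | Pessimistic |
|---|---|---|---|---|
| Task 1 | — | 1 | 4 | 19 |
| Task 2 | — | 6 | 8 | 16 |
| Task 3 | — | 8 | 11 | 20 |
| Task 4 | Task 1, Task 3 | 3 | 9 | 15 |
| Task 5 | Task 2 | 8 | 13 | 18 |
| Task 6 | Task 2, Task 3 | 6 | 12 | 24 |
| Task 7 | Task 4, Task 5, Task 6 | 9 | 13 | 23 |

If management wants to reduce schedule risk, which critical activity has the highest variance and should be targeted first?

Task 6

te_Task 1 = (1 + 4·4 + 19)/6 = 36/6 = 6; σ²_Task 1 = ((19−1)/6)² = 9.000
te_Task 2 = (6 + 4·8 + 16)/6 = 54/6 = 9; σ²_Task 2 = ((16−6)/6)² = 2.778
te_Task 3 = (8 + 4·11 + 20)/6 = 72/6 = 12; σ²_Task 3 = ((20−8)/6)² = 4.000
te_Task 4 = (3 + 4·9 + 15)/6 = 54/6 = 9; σ²_Task 4 = ((15−3)/6)² = 4.000
te_Task 5 = (8 + 4·13 + 18)/6 = 78/6 = 13; σ²_Task 5 = ((18−8)/6)² = 2.778
te_Task 6 = (6 + 4·12 + 24)/6 = 78/6 = 13; σ²_Task 6 = ((24−6)/6)² = 9.000
te_Task 7 = (9 + 4·13 + 23)/6 = 84/6 = 14; σ²_Task 7 = ((23−9)/6)² = 5.444

Forward pass:
ES_Task 1 = 0; EF_Task 1 = 6
ES_Task 2 = 0; EF_Task 2 = 9
ES_Task 3 = 0; EF_Task 3 = 12
ES_Task 4 = max(EF_Task 1=6, EF_Task 3=12) = 12; EF_Task 4 = 12+9 = 21
ES_Task 5 = 9; EF_Task 5 = 9+13 = 22
ES_Task 6 = max(EF_Task 2=9, EF_Task 3=12) = 12; EF_Task 6 = 12+13 = 25
ES_Task 7 = max(EF_Task 4=21, EF_Task 5=22, EF_Task 6=25) = 25; EF_Task 7 = 25+14 = 39
Expected project duration μ = 39 days. Critical path: Task 3 → Task 6 → Task 7.

Variances on critical path: σ²_Task 3=4.000, σ²_Task 6=9.000, σ²_Task 7=5.444.
Largest is σ²_Task 6 = 9.000.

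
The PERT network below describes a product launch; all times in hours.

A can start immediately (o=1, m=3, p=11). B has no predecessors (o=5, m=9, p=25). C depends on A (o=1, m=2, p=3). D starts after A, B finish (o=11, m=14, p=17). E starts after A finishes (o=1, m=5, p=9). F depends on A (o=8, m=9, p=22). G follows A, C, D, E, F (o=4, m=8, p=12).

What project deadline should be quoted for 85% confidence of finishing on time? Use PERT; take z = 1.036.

te_A = (1 + 4·3 + 11)/6 = 24/6 = 4; σ²_A = ((11−1)/6)² = 2.778
te_B = (5 + 4·9 + 25)/6 = 66/6 = 11; σ²_B = ((25−5)/6)² = 11.111
te_C = (1 + 4·2 + 3)/6 = 12/6 = 2; σ²_C = ((3−1)/6)² = 0.111
te_D = (11 + 4·14 + 17)/6 = 84/6 = 14; σ²_D = ((17−11)/6)² = 1.000
te_E = (1 + 4·5 + 9)/6 = 30/6 = 5; σ²_E = ((9−1)/6)² = 1.778
te_F = (8 + 4·9 + 22)/6 = 66/6 = 11; σ²_F = ((22−8)/6)² = 5.444
te_G = (4 + 4·8 + 12)/6 = 48/6 = 8; σ²_G = ((12−4)/6)² = 1.778

Forward pass:
ES_A = 0; EF_A = 4
ES_B = 0; EF_B = 11
ES_C = 4; EF_C = 4+2 = 6
ES_D = max(EF_A=4, EF_B=11) = 11; EF_D = 11+14 = 25
ES_E = 4; EF_E = 4+5 = 9
ES_F = 4; EF_F = 4+11 = 15
ES_G = max(EF_A=4, EF_C=6, EF_D=25, EF_E=9, EF_F=15) = 25; EF_G = 25+8 = 33
Expected project duration μ = 33 hours. Critical path: B → D → G.

Variance along critical path = 11.111 + 1.000 + 1.778 = 13.889; σ = 3.727 hours.
D = μ + z·σ = 33 + 1.036·3.727 = 36.9 hours

36.9 hours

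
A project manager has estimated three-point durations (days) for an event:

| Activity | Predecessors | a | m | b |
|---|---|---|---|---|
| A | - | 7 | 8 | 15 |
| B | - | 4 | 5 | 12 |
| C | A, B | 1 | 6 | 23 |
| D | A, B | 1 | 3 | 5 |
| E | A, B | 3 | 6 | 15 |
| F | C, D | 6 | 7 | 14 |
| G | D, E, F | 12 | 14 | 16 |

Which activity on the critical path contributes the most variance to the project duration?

C

te_A = (7 + 4·8 + 15)/6 = 54/6 = 9; σ²_A = ((15−7)/6)² = 1.778
te_B = (4 + 4·5 + 12)/6 = 36/6 = 6; σ²_B = ((12−4)/6)² = 1.778
te_C = (1 + 4·6 + 23)/6 = 48/6 = 8; σ²_C = ((23−1)/6)² = 13.444
te_D = (1 + 4·3 + 5)/6 = 18/6 = 3; σ²_D = ((5−1)/6)² = 0.444
te_E = (3 + 4·6 + 15)/6 = 42/6 = 7; σ²_E = ((15−3)/6)² = 4.000
te_F = (6 + 4·7 + 14)/6 = 48/6 = 8; σ²_F = ((14−6)/6)² = 1.778
te_G = (12 + 4·14 + 16)/6 = 84/6 = 14; σ²_G = ((16−12)/6)² = 0.444

Forward pass:
ES_A = 0; EF_A = 9
ES_B = 0; EF_B = 6
ES_C = max(EF_A=9, EF_B=6) = 9; EF_C = 9+8 = 17
ES_D = max(EF_A=9, EF_B=6) = 9; EF_D = 9+3 = 12
ES_E = max(EF_A=9, EF_B=6) = 9; EF_E = 9+7 = 16
ES_F = max(EF_C=17, EF_D=12) = 17; EF_F = 17+8 = 25
ES_G = max(EF_D=12, EF_E=16, EF_F=25) = 25; EF_G = 25+14 = 39
Expected project duration μ = 39 days. Critical path: A → C → F → G.

Variances on critical path: σ²_A=1.778, σ²_C=13.444, σ²_F=1.778, σ²_G=0.444.
Largest is σ²_C = 13.444.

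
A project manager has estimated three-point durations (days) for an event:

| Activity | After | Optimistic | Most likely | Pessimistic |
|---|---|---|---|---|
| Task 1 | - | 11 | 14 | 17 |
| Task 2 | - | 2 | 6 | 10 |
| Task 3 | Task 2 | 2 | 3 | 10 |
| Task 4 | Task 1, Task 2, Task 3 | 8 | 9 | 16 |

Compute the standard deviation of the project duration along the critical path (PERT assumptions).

1.67 days

te_Task 1 = (11 + 4·14 + 17)/6 = 84/6 = 14; σ²_Task 1 = ((17−11)/6)² = 1.000
te_Task 2 = (2 + 4·6 + 10)/6 = 36/6 = 6; σ²_Task 2 = ((10−2)/6)² = 1.778
te_Task 3 = (2 + 4·3 + 10)/6 = 24/6 = 4; σ²_Task 3 = ((10−2)/6)² = 1.778
te_Task 4 = (8 + 4·9 + 16)/6 = 60/6 = 10; σ²_Task 4 = ((16−8)/6)² = 1.778

Forward pass:
ES_Task 1 = 0; EF_Task 1 = 14
ES_Task 2 = 0; EF_Task 2 = 6
ES_Task 3 = 6; EF_Task 3 = 6+4 = 10
ES_Task 4 = max(EF_Task 1=14, EF_Task 2=6, EF_Task 3=10) = 14; EF_Task 4 = 14+10 = 24
Expected project duration μ = 24 days. Critical path: Task 1 → Task 4.

Variance along critical path = 1.000 + 1.778 = 2.778
σ = √2.778 = 1.667 days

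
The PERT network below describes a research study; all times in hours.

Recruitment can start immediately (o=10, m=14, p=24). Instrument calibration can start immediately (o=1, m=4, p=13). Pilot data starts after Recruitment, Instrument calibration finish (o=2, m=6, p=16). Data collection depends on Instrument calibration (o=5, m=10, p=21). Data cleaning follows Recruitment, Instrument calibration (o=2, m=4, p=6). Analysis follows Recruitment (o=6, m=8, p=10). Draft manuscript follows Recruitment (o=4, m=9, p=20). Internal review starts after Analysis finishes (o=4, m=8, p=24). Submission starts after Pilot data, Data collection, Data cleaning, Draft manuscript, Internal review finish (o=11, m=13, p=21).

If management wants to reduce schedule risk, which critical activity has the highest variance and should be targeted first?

te_Recruitment = (10 + 4·14 + 24)/6 = 90/6 = 15; σ²_Recruitment = ((24−10)/6)² = 5.444
te_Instrument calibration = (1 + 4·4 + 13)/6 = 30/6 = 5; σ²_Instrument calibration = ((13−1)/6)² = 4.000
te_Pilot data = (2 + 4·6 + 16)/6 = 42/6 = 7; σ²_Pilot data = ((16−2)/6)² = 5.444
te_Data collection = (5 + 4·10 + 21)/6 = 66/6 = 11; σ²_Data collection = ((21−5)/6)² = 7.111
te_Data cleaning = (2 + 4·4 + 6)/6 = 24/6 = 4; σ²_Data cleaning = ((6−2)/6)² = 0.444
te_Analysis = (6 + 4·8 + 10)/6 = 48/6 = 8; σ²_Analysis = ((10−6)/6)² = 0.444
te_Draft manuscript = (4 + 4·9 + 20)/6 = 60/6 = 10; σ²_Draft manuscript = ((20−4)/6)² = 7.111
te_Internal review = (4 + 4·8 + 24)/6 = 60/6 = 10; σ²_Internal review = ((24−4)/6)² = 11.111
te_Submission = (11 + 4·13 + 21)/6 = 84/6 = 14; σ²_Submission = ((21−11)/6)² = 2.778

Forward pass:
ES_Recruitment = 0; EF_Recruitment = 15
ES_Instrument calibration = 0; EF_Instrument calibration = 5
ES_Pilot data = max(EF_Recruitment=15, EF_Instrument calibration=5) = 15; EF_Pilot data = 15+7 = 22
ES_Data collection = 5; EF_Data collection = 5+11 = 16
ES_Data cleaning = max(EF_Recruitment=15, EF_Instrument calibration=5) = 15; EF_Data cleaning = 15+4 = 19
ES_Analysis = 15; EF_Analysis = 15+8 = 23
ES_Draft manuscript = 15; EF_Draft manuscript = 15+10 = 25
ES_Internal review = 23; EF_Internal review = 23+10 = 33
ES_Submission = max(EF_Pilot data=22, EF_Data collection=16, EF_Data cleaning=19, EF_Draft manuscript=25, EF_Internal review=33) = 33; EF_Submission = 33+14 = 47
Expected project duration μ = 47 hours. Critical path: Recruitment → Analysis → Internal review → Submission.

Variances on critical path: σ²_Recruitment=5.444, σ²_Analysis=0.444, σ²_Internal review=11.111, σ²_Submission=2.778.
Largest is σ²_Internal review = 11.111.

Internal review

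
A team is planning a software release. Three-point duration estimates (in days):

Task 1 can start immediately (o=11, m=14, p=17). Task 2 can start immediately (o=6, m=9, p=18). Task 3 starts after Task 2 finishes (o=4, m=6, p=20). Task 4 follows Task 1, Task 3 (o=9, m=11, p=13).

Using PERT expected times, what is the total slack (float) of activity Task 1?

4 days

te_Task 1 = (11 + 4·14 + 17)/6 = 84/6 = 14
te_Task 2 = (6 + 4·9 + 18)/6 = 60/6 = 10
te_Task 3 = (4 + 4·6 + 20)/6 = 48/6 = 8
te_Task 4 = (9 + 4·11 + 13)/6 = 66/6 = 11

Forward pass:
ES_Task 1 = 0; EF_Task 1 = 14
ES_Task 2 = 0; EF_Task 2 = 10
ES_Task 3 = 10; EF_Task 3 = 10+8 = 18
ES_Task 4 = max(EF_Task 1=14, EF_Task 3=18) = 18; EF_Task 4 = 18+11 = 29
Expected project duration μ = 29 days. Critical path: Task 2 → Task 3 → Task 4.

Backward pass:
LF_Task 4 = 29; LS_Task 4 = 29−11 = 18
LF_Task 3 = LS_Task 4 = 18; LS_Task 3 = 18−8 = 10
LF_Task 2 = LS_Task 3 = 10; LS_Task 2 = 10−10 = 0
LF_Task 1 = LS_Task 4 = 18; LS_Task 1 = 18−14 = 4
Slack_Task 1 = LS_Task 1 − ES_Task 1 = 4 − 0 = 4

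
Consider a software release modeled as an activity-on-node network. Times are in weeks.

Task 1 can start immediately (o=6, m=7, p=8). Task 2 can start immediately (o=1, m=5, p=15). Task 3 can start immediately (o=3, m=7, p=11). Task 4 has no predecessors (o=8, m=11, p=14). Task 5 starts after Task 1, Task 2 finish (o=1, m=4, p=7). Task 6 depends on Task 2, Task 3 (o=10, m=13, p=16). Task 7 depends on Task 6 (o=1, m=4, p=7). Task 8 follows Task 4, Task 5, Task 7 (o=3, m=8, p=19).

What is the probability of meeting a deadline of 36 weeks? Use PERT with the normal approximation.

te_Task 1 = (6 + 4·7 + 8)/6 = 42/6 = 7; σ²_Task 1 = ((8−6)/6)² = 0.111
te_Task 2 = (1 + 4·5 + 15)/6 = 36/6 = 6; σ²_Task 2 = ((15−1)/6)² = 5.444
te_Task 3 = (3 + 4·7 + 11)/6 = 42/6 = 7; σ²_Task 3 = ((11−3)/6)² = 1.778
te_Task 4 = (8 + 4·11 + 14)/6 = 66/6 = 11; σ²_Task 4 = ((14−8)/6)² = 1.000
te_Task 5 = (1 + 4·4 + 7)/6 = 24/6 = 4; σ²_Task 5 = ((7−1)/6)² = 1.000
te_Task 6 = (10 + 4·13 + 16)/6 = 78/6 = 13; σ²_Task 6 = ((16−10)/6)² = 1.000
te_Task 7 = (1 + 4·4 + 7)/6 = 24/6 = 4; σ²_Task 7 = ((7−1)/6)² = 1.000
te_Task 8 = (3 + 4·8 + 19)/6 = 54/6 = 9; σ²_Task 8 = ((19−3)/6)² = 7.111

Forward pass:
ES_Task 1 = 0; EF_Task 1 = 7
ES_Task 2 = 0; EF_Task 2 = 6
ES_Task 3 = 0; EF_Task 3 = 7
ES_Task 4 = 0; EF_Task 4 = 11
ES_Task 5 = max(EF_Task 1=7, EF_Task 2=6) = 7; EF_Task 5 = 7+4 = 11
ES_Task 6 = max(EF_Task 2=6, EF_Task 3=7) = 7; EF_Task 6 = 7+13 = 20
ES_Task 7 = 20; EF_Task 7 = 20+4 = 24
ES_Task 8 = max(EF_Task 4=11, EF_Task 5=11, EF_Task 7=24) = 24; EF_Task 8 = 24+9 = 33
Expected project duration μ = 33 weeks. Critical path: Task 3 → Task 6 → Task 7 → Task 8.

Variance along critical path = 1.778 + 1.000 + 1.000 + 7.111 = 10.889; σ = √10.889 = 3.300 weeks.
Z = (36 − 33) / 3.300 = 0.909
P(T ≤ 36) = Φ(0.909) ≈ 0.818

0.818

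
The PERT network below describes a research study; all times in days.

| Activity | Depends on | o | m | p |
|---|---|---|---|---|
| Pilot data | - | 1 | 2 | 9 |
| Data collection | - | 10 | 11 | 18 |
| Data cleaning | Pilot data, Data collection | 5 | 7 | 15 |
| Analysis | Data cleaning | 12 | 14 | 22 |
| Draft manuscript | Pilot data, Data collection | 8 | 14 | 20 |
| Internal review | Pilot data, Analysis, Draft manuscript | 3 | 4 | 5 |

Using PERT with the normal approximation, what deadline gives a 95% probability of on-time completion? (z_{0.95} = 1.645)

43.5 days

te_Pilot data = (1 + 4·2 + 9)/6 = 18/6 = 3; σ²_Pilot data = ((9−1)/6)² = 1.778
te_Data collection = (10 + 4·11 + 18)/6 = 72/6 = 12; σ²_Data collection = ((18−10)/6)² = 1.778
te_Data cleaning = (5 + 4·7 + 15)/6 = 48/6 = 8; σ²_Data cleaning = ((15−5)/6)² = 2.778
te_Analysis = (12 + 4·14 + 22)/6 = 90/6 = 15; σ²_Analysis = ((22−12)/6)² = 2.778
te_Draft manuscript = (8 + 4·14 + 20)/6 = 84/6 = 14; σ²_Draft manuscript = ((20−8)/6)² = 4.000
te_Internal review = (3 + 4·4 + 5)/6 = 24/6 = 4; σ²_Internal review = ((5−3)/6)² = 0.111

Forward pass:
ES_Pilot data = 0; EF_Pilot data = 3
ES_Data collection = 0; EF_Data collection = 12
ES_Data cleaning = max(EF_Pilot data=3, EF_Data collection=12) = 12; EF_Data cleaning = 12+8 = 20
ES_Analysis = 20; EF_Analysis = 20+15 = 35
ES_Draft manuscript = max(EF_Pilot data=3, EF_Data collection=12) = 12; EF_Draft manuscript = 12+14 = 26
ES_Internal review = max(EF_Pilot data=3, EF_Analysis=35, EF_Draft manuscript=26) = 35; EF_Internal review = 35+4 = 39
Expected project duration μ = 39 days. Critical path: Data collection → Data cleaning → Analysis → Internal review.

Variance along critical path = 1.778 + 2.778 + 2.778 + 0.111 = 7.444; σ = 2.728 days.
D = μ + z·σ = 39 + 1.645·2.728 = 43.5 days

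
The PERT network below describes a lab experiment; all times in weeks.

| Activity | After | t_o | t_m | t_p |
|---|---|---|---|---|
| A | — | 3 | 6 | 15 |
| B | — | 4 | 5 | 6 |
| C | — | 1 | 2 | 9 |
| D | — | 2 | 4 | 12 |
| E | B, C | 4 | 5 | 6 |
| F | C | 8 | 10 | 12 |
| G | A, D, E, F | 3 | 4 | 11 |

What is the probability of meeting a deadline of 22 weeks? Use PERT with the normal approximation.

0.977

te_A = (3 + 4·6 + 15)/6 = 42/6 = 7; σ²_A = ((15−3)/6)² = 4.000
te_B = (4 + 4·5 + 6)/6 = 30/6 = 5; σ²_B = ((6−4)/6)² = 0.111
te_C = (1 + 4·2 + 9)/6 = 18/6 = 3; σ²_C = ((9−1)/6)² = 1.778
te_D = (2 + 4·4 + 12)/6 = 30/6 = 5; σ²_D = ((12−2)/6)² = 2.778
te_E = (4 + 4·5 + 6)/6 = 30/6 = 5; σ²_E = ((6−4)/6)² = 0.111
te_F = (8 + 4·10 + 12)/6 = 60/6 = 10; σ²_F = ((12−8)/6)² = 0.444
te_G = (3 + 4·4 + 11)/6 = 30/6 = 5; σ²_G = ((11−3)/6)² = 1.778

Forward pass:
ES_A = 0; EF_A = 7
ES_B = 0; EF_B = 5
ES_C = 0; EF_C = 3
ES_D = 0; EF_D = 5
ES_E = max(EF_B=5, EF_C=3) = 5; EF_E = 5+5 = 10
ES_F = 3; EF_F = 3+10 = 13
ES_G = max(EF_A=7, EF_D=5, EF_E=10, EF_F=13) = 13; EF_G = 13+5 = 18
Expected project duration μ = 18 weeks. Critical path: C → F → G.

Variance along critical path = 1.778 + 0.444 + 1.778 = 4.000; σ = √4.000 = 2.000 weeks.
Z = (22 − 18) / 2.000 = 2.000
P(T ≤ 22) = Φ(2.000) ≈ 0.977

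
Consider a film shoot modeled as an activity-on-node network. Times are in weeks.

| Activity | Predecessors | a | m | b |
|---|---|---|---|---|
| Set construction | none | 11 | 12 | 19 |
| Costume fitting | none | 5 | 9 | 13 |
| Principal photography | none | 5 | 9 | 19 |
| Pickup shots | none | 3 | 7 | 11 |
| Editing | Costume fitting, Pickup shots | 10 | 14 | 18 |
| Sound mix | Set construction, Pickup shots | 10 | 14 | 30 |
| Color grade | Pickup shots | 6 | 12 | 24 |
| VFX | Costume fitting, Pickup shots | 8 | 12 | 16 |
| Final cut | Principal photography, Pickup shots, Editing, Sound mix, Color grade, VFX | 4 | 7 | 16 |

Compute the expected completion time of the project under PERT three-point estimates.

37 weeks

te_Set construction = (11 + 4·12 + 19)/6 = 78/6 = 13
te_Costume fitting = (5 + 4·9 + 13)/6 = 54/6 = 9
te_Principal photography = (5 + 4·9 + 19)/6 = 60/6 = 10
te_Pickup shots = (3 + 4·7 + 11)/6 = 42/6 = 7
te_Editing = (10 + 4·14 + 18)/6 = 84/6 = 14
te_Sound mix = (10 + 4·14 + 30)/6 = 96/6 = 16
te_Color grade = (6 + 4·12 + 24)/6 = 78/6 = 13
te_VFX = (8 + 4·12 + 16)/6 = 72/6 = 12
te_Final cut = (4 + 4·7 + 16)/6 = 48/6 = 8

Forward pass:
ES_Set construction = 0; EF_Set construction = 13
ES_Costume fitting = 0; EF_Costume fitting = 9
ES_Principal photography = 0; EF_Principal photography = 10
ES_Pickup shots = 0; EF_Pickup shots = 7
ES_Editing = max(EF_Costume fitting=9, EF_Pickup shots=7) = 9; EF_Editing = 9+14 = 23
ES_Sound mix = max(EF_Set construction=13, EF_Pickup shots=7) = 13; EF_Sound mix = 13+16 = 29
ES_Color grade = 7; EF_Color grade = 7+13 = 20
ES_VFX = max(EF_Costume fitting=9, EF_Pickup shots=7) = 9; EF_VFX = 9+12 = 21
ES_Final cut = max(EF_Principal photography=10, EF_Pickup shots=7, EF_Editing=23, EF_Sound mix=29, EF_Color grade=20, EF_VFX=21) = 29; EF_Final cut = 29+8 = 37
Expected project duration μ = 37 weeks. Critical path: Set construction → Sound mix → Final cut.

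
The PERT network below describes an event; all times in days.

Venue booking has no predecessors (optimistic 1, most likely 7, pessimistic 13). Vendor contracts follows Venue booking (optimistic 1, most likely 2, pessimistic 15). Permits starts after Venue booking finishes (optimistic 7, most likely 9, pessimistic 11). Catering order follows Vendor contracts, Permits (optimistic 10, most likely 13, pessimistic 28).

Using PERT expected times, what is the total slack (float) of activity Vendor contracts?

te_Venue booking = (1 + 4·7 + 13)/6 = 42/6 = 7
te_Vendor contracts = (1 + 4·2 + 15)/6 = 24/6 = 4
te_Permits = (7 + 4·9 + 11)/6 = 54/6 = 9
te_Catering order = (10 + 4·13 + 28)/6 = 90/6 = 15

Forward pass:
ES_Venue booking = 0; EF_Venue booking = 7
ES_Vendor contracts = 7; EF_Vendor contracts = 7+4 = 11
ES_Permits = 7; EF_Permits = 7+9 = 16
ES_Catering order = max(EF_Vendor contracts=11, EF_Permits=16) = 16; EF_Catering order = 16+15 = 31
Expected project duration μ = 31 days. Critical path: Venue booking → Permits → Catering order.

Backward pass:
LF_Catering order = 31; LS_Catering order = 31−15 = 16
LF_Permits = LS_Catering order = 16; LS_Permits = 16−9 = 7
LF_Vendor contracts = LS_Catering order = 16; LS_Vendor contracts = 16−4 = 12
LF_Venue booking = min(LS_Vendor contracts=12, LS_Permits=7) = 7; LS_Venue booking = 7−7 = 0
Slack_Vendor contracts = LS_Vendor contracts − ES_Vendor contracts = 12 − 7 = 5

5 days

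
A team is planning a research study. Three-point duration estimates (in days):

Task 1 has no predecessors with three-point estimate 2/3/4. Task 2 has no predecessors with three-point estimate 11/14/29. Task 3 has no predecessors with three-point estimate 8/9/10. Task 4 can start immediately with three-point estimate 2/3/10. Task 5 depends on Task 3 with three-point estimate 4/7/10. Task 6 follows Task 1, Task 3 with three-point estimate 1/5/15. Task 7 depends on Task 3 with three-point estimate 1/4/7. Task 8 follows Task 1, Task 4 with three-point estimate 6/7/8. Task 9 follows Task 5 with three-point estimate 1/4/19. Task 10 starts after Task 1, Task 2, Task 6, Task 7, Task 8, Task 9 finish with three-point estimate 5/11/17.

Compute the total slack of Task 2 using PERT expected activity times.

te_Task 1 = (2 + 4·3 + 4)/6 = 18/6 = 3
te_Task 2 = (11 + 4·14 + 29)/6 = 96/6 = 16
te_Task 3 = (8 + 4·9 + 10)/6 = 54/6 = 9
te_Task 4 = (2 + 4·3 + 10)/6 = 24/6 = 4
te_Task 5 = (4 + 4·7 + 10)/6 = 42/6 = 7
te_Task 6 = (1 + 4·5 + 15)/6 = 36/6 = 6
te_Task 7 = (1 + 4·4 + 7)/6 = 24/6 = 4
te_Task 8 = (6 + 4·7 + 8)/6 = 42/6 = 7
te_Task 9 = (1 + 4·4 + 19)/6 = 36/6 = 6
te_Task 10 = (5 + 4·11 + 17)/6 = 66/6 = 11

Forward pass:
ES_Task 1 = 0; EF_Task 1 = 3
ES_Task 2 = 0; EF_Task 2 = 16
ES_Task 3 = 0; EF_Task 3 = 9
ES_Task 4 = 0; EF_Task 4 = 4
ES_Task 5 = 9; EF_Task 5 = 9+7 = 16
ES_Task 6 = max(EF_Task 1=3, EF_Task 3=9) = 9; EF_Task 6 = 9+6 = 15
ES_Task 7 = 9; EF_Task 7 = 9+4 = 13
ES_Task 8 = max(EF_Task 1=3, EF_Task 4=4) = 4; EF_Task 8 = 4+7 = 11
ES_Task 9 = 16; EF_Task 9 = 16+6 = 22
ES_Task 10 = max(EF_Task 1=3, EF_Task 2=16, EF_Task 6=15, EF_Task 7=13, EF_Task 8=11, EF_Task 9=22) = 22; EF_Task 10 = 22+11 = 33
Expected project duration μ = 33 days. Critical path: Task 3 → Task 5 → Task 9 → Task 10.

Backward pass:
LF_Task 10 = 33; LS_Task 10 = 33−11 = 22
LF_Task 9 = LS_Task 10 = 22; LS_Task 9 = 22−6 = 16
LF_Task 8 = LS_Task 10 = 22; LS_Task 8 = 22−7 = 15
LF_Task 7 = LS_Task 10 = 22; LS_Task 7 = 22−4 = 18
LF_Task 6 = LS_Task 10 = 22; LS_Task 6 = 22−6 = 16
LF_Task 5 = LS_Task 9 = 16; LS_Task 5 = 16−7 = 9
LF_Task 4 = LS_Task 8 = 15; LS_Task 4 = 15−4 = 11
LF_Task 3 = min(LS_Task 5=9, LS_Task 6=16, LS_Task 7=18) = 9; LS_Task 3 = 9−9 = 0
LF_Task 2 = LS_Task 10 = 22; LS_Task 2 = 22−16 = 6
LF_Task 1 = min(LS_Task 6=16, LS_Task 8=15, LS_Task 10=22) = 15; LS_Task 1 = 15−3 = 12
Slack_Task 2 = LS_Task 2 − ES_Task 2 = 6 − 0 = 6

6 days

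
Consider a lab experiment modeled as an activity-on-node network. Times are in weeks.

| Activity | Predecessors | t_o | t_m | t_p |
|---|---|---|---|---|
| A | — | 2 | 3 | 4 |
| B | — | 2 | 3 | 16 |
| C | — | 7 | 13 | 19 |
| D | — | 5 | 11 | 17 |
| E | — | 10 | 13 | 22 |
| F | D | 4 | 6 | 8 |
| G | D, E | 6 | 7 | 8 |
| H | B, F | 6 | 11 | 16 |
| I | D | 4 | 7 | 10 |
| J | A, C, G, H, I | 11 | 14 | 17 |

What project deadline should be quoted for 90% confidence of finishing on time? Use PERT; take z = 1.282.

45.7 weeks

te_A = (2 + 4·3 + 4)/6 = 18/6 = 3; σ²_A = ((4−2)/6)² = 0.111
te_B = (2 + 4·3 + 16)/6 = 30/6 = 5; σ²_B = ((16−2)/6)² = 5.444
te_C = (7 + 4·13 + 19)/6 = 78/6 = 13; σ²_C = ((19−7)/6)² = 4.000
te_D = (5 + 4·11 + 17)/6 = 66/6 = 11; σ²_D = ((17−5)/6)² = 4.000
te_E = (10 + 4·13 + 22)/6 = 84/6 = 14; σ²_E = ((22−10)/6)² = 4.000
te_F = (4 + 4·6 + 8)/6 = 36/6 = 6; σ²_F = ((8−4)/6)² = 0.444
te_G = (6 + 4·7 + 8)/6 = 42/6 = 7; σ²_G = ((8−6)/6)² = 0.111
te_H = (6 + 4·11 + 16)/6 = 66/6 = 11; σ²_H = ((16−6)/6)² = 2.778
te_I = (4 + 4·7 + 10)/6 = 42/6 = 7; σ²_I = ((10−4)/6)² = 1.000
te_J = (11 + 4·14 + 17)/6 = 84/6 = 14; σ²_J = ((17−11)/6)² = 1.000

Forward pass:
ES_A = 0; EF_A = 3
ES_B = 0; EF_B = 5
ES_C = 0; EF_C = 13
ES_D = 0; EF_D = 11
ES_E = 0; EF_E = 14
ES_F = 11; EF_F = 11+6 = 17
ES_G = max(EF_D=11, EF_E=14) = 14; EF_G = 14+7 = 21
ES_H = max(EF_B=5, EF_F=17) = 17; EF_H = 17+11 = 28
ES_I = 11; EF_I = 11+7 = 18
ES_J = max(EF_A=3, EF_C=13, EF_G=21, EF_H=28, EF_I=18) = 28; EF_J = 28+14 = 42
Expected project duration μ = 42 weeks. Critical path: D → F → H → J.

Variance along critical path = 4.000 + 0.444 + 2.778 + 1.000 = 8.222; σ = 2.867 weeks.
D = μ + z·σ = 42 + 1.282·2.867 = 45.7 weeks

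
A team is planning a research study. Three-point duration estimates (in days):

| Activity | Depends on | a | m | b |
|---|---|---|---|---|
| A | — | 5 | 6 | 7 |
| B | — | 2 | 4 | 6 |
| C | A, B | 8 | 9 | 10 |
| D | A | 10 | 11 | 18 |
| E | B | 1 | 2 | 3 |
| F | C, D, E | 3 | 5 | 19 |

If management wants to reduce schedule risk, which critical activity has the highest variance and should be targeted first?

te_A = (5 + 4·6 + 7)/6 = 36/6 = 6; σ²_A = ((7−5)/6)² = 0.111
te_B = (2 + 4·4 + 6)/6 = 24/6 = 4; σ²_B = ((6−2)/6)² = 0.444
te_C = (8 + 4·9 + 10)/6 = 54/6 = 9; σ²_C = ((10−8)/6)² = 0.111
te_D = (10 + 4·11 + 18)/6 = 72/6 = 12; σ²_D = ((18−10)/6)² = 1.778
te_E = (1 + 4·2 + 3)/6 = 12/6 = 2; σ²_E = ((3−1)/6)² = 0.111
te_F = (3 + 4·5 + 19)/6 = 42/6 = 7; σ²_F = ((19−3)/6)² = 7.111

Forward pass:
ES_A = 0; EF_A = 6
ES_B = 0; EF_B = 4
ES_C = max(EF_A=6, EF_B=4) = 6; EF_C = 6+9 = 15
ES_D = 6; EF_D = 6+12 = 18
ES_E = 4; EF_E = 4+2 = 6
ES_F = max(EF_C=15, EF_D=18, EF_E=6) = 18; EF_F = 18+7 = 25
Expected project duration μ = 25 days. Critical path: A → D → F.

Variances on critical path: σ²_A=0.111, σ²_D=1.778, σ²_F=7.111.
Largest is σ²_F = 7.111.

F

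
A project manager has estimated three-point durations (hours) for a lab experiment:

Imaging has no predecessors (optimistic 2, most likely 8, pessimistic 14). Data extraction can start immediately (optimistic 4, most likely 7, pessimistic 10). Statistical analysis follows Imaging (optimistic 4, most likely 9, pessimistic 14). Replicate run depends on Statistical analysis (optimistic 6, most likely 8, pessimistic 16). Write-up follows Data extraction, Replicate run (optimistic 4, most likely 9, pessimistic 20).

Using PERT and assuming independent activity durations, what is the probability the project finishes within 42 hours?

te_Imaging = (2 + 4·8 + 14)/6 = 48/6 = 8; σ²_Imaging = ((14−2)/6)² = 4.000
te_Data extraction = (4 + 4·7 + 10)/6 = 42/6 = 7; σ²_Data extraction = ((10−4)/6)² = 1.000
te_Statistical analysis = (4 + 4·9 + 14)/6 = 54/6 = 9; σ²_Statistical analysis = ((14−4)/6)² = 2.778
te_Replicate run = (6 + 4·8 + 16)/6 = 54/6 = 9; σ²_Replicate run = ((16−6)/6)² = 2.778
te_Write-up = (4 + 4·9 + 20)/6 = 60/6 = 10; σ²_Write-up = ((20−4)/6)² = 7.111

Forward pass:
ES_Imaging = 0; EF_Imaging = 8
ES_Data extraction = 0; EF_Data extraction = 7
ES_Statistical analysis = 8; EF_Statistical analysis = 8+9 = 17
ES_Replicate run = 17; EF_Replicate run = 17+9 = 26
ES_Write-up = max(EF_Data extraction=7, EF_Replicate run=26) = 26; EF_Write-up = 26+10 = 36
Expected project duration μ = 36 hours. Critical path: Imaging → Statistical analysis → Replicate run → Write-up.

Variance along critical path = 4.000 + 2.778 + 2.778 + 7.111 = 16.667; σ = √16.667 = 4.082 hours.
Z = (42 − 36) / 4.082 = 1.470
P(T ≤ 42) = Φ(1.470) ≈ 0.929

0.929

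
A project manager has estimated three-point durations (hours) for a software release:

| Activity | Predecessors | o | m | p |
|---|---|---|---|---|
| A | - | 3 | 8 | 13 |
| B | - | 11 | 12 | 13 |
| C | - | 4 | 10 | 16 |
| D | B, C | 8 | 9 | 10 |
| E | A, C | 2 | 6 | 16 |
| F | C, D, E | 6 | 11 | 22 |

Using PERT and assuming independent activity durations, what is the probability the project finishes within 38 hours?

0.968

te_A = (3 + 4·8 + 13)/6 = 48/6 = 8; σ²_A = ((13−3)/6)² = 2.778
te_B = (11 + 4·12 + 13)/6 = 72/6 = 12; σ²_B = ((13−11)/6)² = 0.111
te_C = (4 + 4·10 + 16)/6 = 60/6 = 10; σ²_C = ((16−4)/6)² = 4.000
te_D = (8 + 4·9 + 10)/6 = 54/6 = 9; σ²_D = ((10−8)/6)² = 0.111
te_E = (2 + 4·6 + 16)/6 = 42/6 = 7; σ²_E = ((16−2)/6)² = 5.444
te_F = (6 + 4·11 + 22)/6 = 72/6 = 12; σ²_F = ((22−6)/6)² = 7.111

Forward pass:
ES_A = 0; EF_A = 8
ES_B = 0; EF_B = 12
ES_C = 0; EF_C = 10
ES_D = max(EF_B=12, EF_C=10) = 12; EF_D = 12+9 = 21
ES_E = max(EF_A=8, EF_C=10) = 10; EF_E = 10+7 = 17
ES_F = max(EF_C=10, EF_D=21, EF_E=17) = 21; EF_F = 21+12 = 33
Expected project duration μ = 33 hours. Critical path: B → D → F.

Variance along critical path = 0.111 + 0.111 + 7.111 = 7.333; σ = √7.333 = 2.708 hours.
Z = (38 − 33) / 2.708 = 1.846
P(T ≤ 38) = Φ(1.846) ≈ 0.968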